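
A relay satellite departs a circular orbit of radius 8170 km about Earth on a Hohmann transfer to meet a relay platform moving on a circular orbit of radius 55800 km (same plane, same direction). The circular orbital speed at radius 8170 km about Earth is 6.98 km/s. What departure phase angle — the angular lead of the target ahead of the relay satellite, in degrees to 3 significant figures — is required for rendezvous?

From the circular-orbit relation v² = μ/r at r = 8170 km: μ = v²r = (6.98)² × 8170 = 3.98046×10^5 km³/s².
The Hohmann ellipse has a_t = (r₁ + r₂)/2 = 31985 km.
Transfer time t = π√(a_t³/μ) = 28484 s.
Target angular speed ω₂ = √(μ/r₂³) = 4.7865×10^-5 rad/s.
Angle swept by the target during transfer: ω₂·t = 1.3634 rad = 78.12°.
Arrival is 180° from departure on the ellipse, so φ = 180° − 78.12° = 102°.

φ = 102°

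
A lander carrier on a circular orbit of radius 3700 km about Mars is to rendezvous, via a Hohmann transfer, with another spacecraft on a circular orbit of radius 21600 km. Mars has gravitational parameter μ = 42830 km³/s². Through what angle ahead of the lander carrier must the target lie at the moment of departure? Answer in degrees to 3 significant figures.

φ = 99.3°

Semi-major axis of the transfer orbit: a_t = (3700 + 21600)/2 = 12650 km.
Transfer time t = π√(a_t³/μ) = 21600 s.
Target angular speed ω₂ = √(μ/r₂³) = 6.519×10^-5 rad/s.
Angle swept by the target during transfer: ω₂·t = 1.408 rad = 80.67°.
Arrival is 180° from departure on the ellipse, so φ = 180° − 80.67° = 99.3°.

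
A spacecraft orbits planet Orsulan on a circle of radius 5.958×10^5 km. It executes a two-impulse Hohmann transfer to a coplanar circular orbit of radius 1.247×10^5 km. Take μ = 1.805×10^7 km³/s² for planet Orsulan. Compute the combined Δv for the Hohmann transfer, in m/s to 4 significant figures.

Δv = 5707 m/s

Transfer-ellipse semi-major axis a_t = (r₁ + r₂)/2 = (5.958×10^5 + 1.247×10^5)/2 = 3.6025×10^5 km.
Circular speed at r₁: v₁ = √(μ/r₁) = √(1.805×10^7/5.958×10^5) = 5.504 km/s.
On the transfer ellipse at r₁, vis-viva gives v_a = √[μ(2/r₁ − 1/a_t)] = 3.238 km/s.
First burn Δv₁ = |v_a − v₁| = 2.266 km/s.
At r₂, v₂ = √(μ/r₂) = 12.031 km/s.
Transfer-orbit speed at r₂: v_p = √[μ(2/r₂ − 1/a_t)] = 15.472 km/s.
Second burn Δv₂ = |v₂ − v_p| = 3.441 km/s.
Δv = Δv₁ + Δv₂ = 2.266 + 3.441 = 5.707 km/s.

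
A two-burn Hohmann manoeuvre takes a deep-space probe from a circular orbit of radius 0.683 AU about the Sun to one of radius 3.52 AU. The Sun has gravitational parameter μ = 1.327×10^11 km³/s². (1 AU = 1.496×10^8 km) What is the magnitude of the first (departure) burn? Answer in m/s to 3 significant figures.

In km: r₁ = 0.683 × 1.496×10^8 = 1.021768×10^8 km; r₂ = 3.52 × 1.496×10^8 = 5.26592×10^8 km.
Transfer-ellipse semi-major axis a_t = (r₁ + r₂)/2 = (1.021768×10^8 + 5.26592×10^8)/2 = 3.143844×10^8 km.
Circular speed at r = 1.021768×10^8 km: v_c = √(μ/r) = 36.04 km/s.
Transfer-orbit speed at the same r (vis-viva, a = a_t): v_t = √[μ(2/r − 1/a_t)] = 46.64 km/s.
Δv₁ = |v_t − v_c| = |46.64 − 36.04| = 10.60 km/s.

Δv₁ = 10600 m/s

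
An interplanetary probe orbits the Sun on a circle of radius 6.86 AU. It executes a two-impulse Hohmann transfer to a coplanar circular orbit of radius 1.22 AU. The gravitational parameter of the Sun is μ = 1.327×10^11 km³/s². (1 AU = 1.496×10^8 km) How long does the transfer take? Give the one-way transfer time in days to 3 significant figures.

t = 1480 days

In km: r₁ = 6.86 × 1.496×10^8 = 1.026256×10^9 km; r₂ = 1.22 × 1.496×10^8 = 1.82512×10^8 km.
The Hohmann ellipse has a_t = (r₁ + r₂)/2 = 6.04384×10^8 km.
Transfer time t = π√(a_t³/μ) = π√((6.04384×10^8)³ / 1.327×10^11) = 1.281×10^8 s.
Converting: 1.281×10^8 s ÷ 86400 s/day = 1480 days.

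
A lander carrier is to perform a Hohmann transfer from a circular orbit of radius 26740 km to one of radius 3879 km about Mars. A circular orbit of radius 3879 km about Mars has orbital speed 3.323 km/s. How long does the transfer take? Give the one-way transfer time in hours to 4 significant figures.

t = 7.987 hours

From the circular-orbit relation v² = μ/r at r = 3879 km: μ = v²r = (3.323)² × 3879 = 42833.2 km³/s².
The Hohmann ellipse has a_t = (r₁ + r₂)/2 = 15309.5 km.
Transfer time t = π√(a_t³/μ) = π√((15309.5)³ / 42833.2) = 28754 s.
Converting: 28754 s ÷ 3600 s/hour = 7.987 hours.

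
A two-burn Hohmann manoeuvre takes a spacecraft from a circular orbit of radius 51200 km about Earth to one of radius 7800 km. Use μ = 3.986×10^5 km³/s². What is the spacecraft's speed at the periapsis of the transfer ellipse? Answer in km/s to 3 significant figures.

v = 9.42 km/s

Transfer-ellipse semi-major axis a_t = (r₁ + r₂)/2 = (51200 + 7800)/2 = 29500 km.
The periapsis of the transfer ellipse is at r = 7800 km.
From the vis-viva equation, v = √[μ(2/r − 1/a_t)] = 9.418 km/s.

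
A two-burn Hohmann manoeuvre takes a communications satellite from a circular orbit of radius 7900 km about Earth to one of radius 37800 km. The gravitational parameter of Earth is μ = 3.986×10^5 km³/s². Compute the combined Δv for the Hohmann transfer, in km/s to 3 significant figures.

Transfer-ellipse semi-major axis a_t = (r₁ + r₂)/2 = (7900 + 37800)/2 = 22850 km.
At r₁ the circular-orbit speed is v₁ = √(μ/r₁) = 7.103 km/s.
Transfer-orbit speed at r₁ (v² = μ(2/r − 1/a)): v_p = √[μ(2/r₁ − 1/a_t)] = 9.136 km/s.
First burn Δv₁ = |v_p − v₁| = 2.033 km/s.
At r₂, v₂ = √(μ/r₂) = 3.247 km/s.
Transfer-orbit speed at r₂: v_a = √[μ(2/r₂ − 1/a_t)] = 1.909 km/s.
Second burn Δv₂ = |v₂ − v_a| = 1.338 km/s.
Δv = Δv₁ + Δv₂ = 2.033 + 1.338 = 3.371 km/s.

Δv = 3.37 km/s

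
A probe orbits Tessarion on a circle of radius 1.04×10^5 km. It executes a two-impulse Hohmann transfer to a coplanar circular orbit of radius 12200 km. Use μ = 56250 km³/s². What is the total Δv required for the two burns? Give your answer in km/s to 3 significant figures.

Δv = 1.12 km/s

The Hohmann ellipse has a_t = (r₁ + r₂)/2 = 58100 km.
At r₁ the circular-orbit speed is v₁ = √(μ/r₁) = 0.7354 km/s.
Transfer-orbit speed at r₁ (vis-viva equation): v_a = √[μ(2/r₁ − 1/a_t)] = 0.3370 km/s.
First burn Δv₁ = |v_a − v₁| = 0.3984 km/s.
Circular speed at r₂: v₂ = √(μ/r₂) = 2.1472 km/s.
Transfer-orbit speed at r₂: v_p = √[μ(2/r₂ − 1/a_t)] = 2.8728 km/s.
Second burn Δv₂ = |v₂ − v_p| = 0.7256 km/s.
Total Δv = Δv₁ + Δv₂ = 1.124 km/s.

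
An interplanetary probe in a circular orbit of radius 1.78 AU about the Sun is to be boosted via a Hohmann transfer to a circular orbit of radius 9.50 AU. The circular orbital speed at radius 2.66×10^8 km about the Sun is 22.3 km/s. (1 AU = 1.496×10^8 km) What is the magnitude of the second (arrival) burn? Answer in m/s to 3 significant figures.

Δv₂ = 4230 m/s

From the circular-orbit relation v² = μ/r at r = 2.66×10^8 km: μ = v²r = (22.3)² × 2.66×10^8 = 1.32279×10^11 km³/s².
In km: r₁ = 1.78 × 1.496×10^8 = 2.66288×10^8 km; r₂ = 9.50 × 1.496×10^8 = 1.4212×10^9 km.
Semi-major axis of the transfer orbit: a_t = (2.66288×10^8 + 1.4212×10^9)/2 = 8.43744×10^8 km.
On the circular orbit at r = 1.4212×10^9 km, v_c = √(μ/r) = 9.648 km/s.
Vis-viva on the transfer ellipse at r = 1.4212×10^9 km gives v_t = √[μ(2/r − 1/a_t)] = 5.420 km/s.
Δv₂ = |v_t − v_c| = |5.420 − 9.648| = 4.228 km/s.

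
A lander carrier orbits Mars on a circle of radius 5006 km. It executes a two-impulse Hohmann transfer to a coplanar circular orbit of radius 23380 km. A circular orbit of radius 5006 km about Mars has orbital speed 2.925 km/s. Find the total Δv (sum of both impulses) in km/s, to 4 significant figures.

From the circular-orbit relation v² = μ/r at r = 5006 km: μ = v²r = (2.925)² × 5006 = 42829.5 km³/s².
Semi-major axis of the transfer orbit: a_t = (5006 + 23380)/2 = 14193 km.
At r₁ the circular-orbit speed is v₁ = √(μ/r₁) = 2.9250 km/s.
Transfer-orbit speed at r₁ (vis-viva equation): v_p = √[μ(2/r₁ − 1/a_t)] = 3.7541 km/s.
First burn Δv₁ = |v_p − v₁| = 0.8291 km/s.
At r₂, v₂ = √(μ/r₂) = 1.3535 km/s.
Transfer-orbit speed at r₂: v_a = √[μ(2/r₂ − 1/a_t)] = 0.80382 km/s.
Second burn Δv₂ = |v₂ − v_a| = 0.5497 km/s.
Δv = Δv₁ + Δv₂ = 0.8291 + 0.5497 = 1.379 km/s.

Δv = 1.379 km/s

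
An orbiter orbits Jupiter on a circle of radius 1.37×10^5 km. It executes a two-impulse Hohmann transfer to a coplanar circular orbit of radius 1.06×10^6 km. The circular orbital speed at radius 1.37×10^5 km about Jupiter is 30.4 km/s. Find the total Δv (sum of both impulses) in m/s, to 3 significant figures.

Δv = 15800 m/s

From the circular-orbit relation v² = μ/r at r = 1.37×10^5 km: μ = v²r = (30.4)² × 1.37×10^5 = 1.26610×10^8 km³/s².
Semi-major axis of the transfer orbit: a_t = (1.370×10^5 + 1.060×10^6)/2 = 5.985×10^5 km.
At r₁ the circular-orbit speed is v₁ = √(μ/r₁) = 30.40 km/s.
On the transfer ellipse at r₁, vis-viva gives v_p = √[μ(2/r₁ − 1/a_t)] = 40.46 km/s.
First burn Δv₁ = |v_p − v₁| = 10.06 km/s.
Circular speed at r₂: v₂ = √(μ/r₂) = 10.929 km/s.
Transfer-orbit speed at r₂: v_a = √[μ(2/r₂ − 1/a_t)] = 5.2289 km/s.
Second burn Δv₂ = |v₂ − v_a| = 5.700 km/s.
Total Δv = Δv₁ + Δv₂ = 15.76 km/s.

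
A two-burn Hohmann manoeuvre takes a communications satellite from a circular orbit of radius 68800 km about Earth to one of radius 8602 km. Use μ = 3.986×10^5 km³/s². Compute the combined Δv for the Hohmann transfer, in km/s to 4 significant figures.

The Hohmann ellipse has a_t = (r₁ + r₂)/2 = 38701 km.
At r₁ the circular-orbit speed is v₁ = √(μ/r₁) = 2.407 km/s.
On the transfer ellipse at r₁, vis-viva equation gives v_a = √[μ(2/r₁ − 1/a_t)] = 1.135 km/s.
First burn Δv₁ = |v_a − v₁| = 1.272 km/s.
Circular speed at r₂: v₂ = √(μ/r₂) = 6.807 km/s.
Transfer-orbit speed at r₂: v_p = √[μ(2/r₂ − 1/a_t)] = 9.076 km/s.
Second burn Δv₂ = |v₂ − v_p| = 2.269 km/s.
Δv = Δv₁ + Δv₂ = 1.272 + 2.269 = 3.541 km/s.

Δv = 3.541 km/s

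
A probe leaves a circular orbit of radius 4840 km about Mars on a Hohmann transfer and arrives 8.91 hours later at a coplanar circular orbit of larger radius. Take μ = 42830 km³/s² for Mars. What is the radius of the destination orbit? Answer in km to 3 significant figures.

Transfer time t = 8.91 hours = 32076 s, and t = π√(a_t³/μ).
So a_t = (μ t²/π²)^(1/3) = (42830 × (32076)² / π²)^(1/3) = 16467 km.
Since a_t = (r₁ + r₂)/2, r₂ = 2a_t − r₁ = 2×16467 − 4840 = 28094 km.

r₂ = 28100 km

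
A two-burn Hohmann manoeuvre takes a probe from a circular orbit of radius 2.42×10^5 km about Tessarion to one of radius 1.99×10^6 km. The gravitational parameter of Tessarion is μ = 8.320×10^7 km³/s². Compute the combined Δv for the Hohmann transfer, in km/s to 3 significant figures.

Δv = 9.67 km/s

Semi-major axis of the transfer orbit: a_t = (2.420×10^5 + 1.990×10^6)/2 = 1.116×10^6 km.
At r₁ the circular-orbit speed is v₁ = √(μ/r₁) = 18.542 km/s.
On the transfer ellipse at r₁, vis-viva equation gives v_p = √[μ(2/r₁ − 1/a_t)] = 24.760 km/s.
First burn Δv₁ = |v_p − v₁| = 6.218 km/s.
At r₂, v₂ = √(μ/r₂) = 6.466 km/s.
Transfer-orbit speed at r₂: v_a = √[μ(2/r₂ − 1/a_t)] = 3.011 km/s.
Second burn Δv₂ = |v₂ − v_a| = 3.455 km/s.
Total Δv = Δv₁ + Δv₂ = 9.673 km/s.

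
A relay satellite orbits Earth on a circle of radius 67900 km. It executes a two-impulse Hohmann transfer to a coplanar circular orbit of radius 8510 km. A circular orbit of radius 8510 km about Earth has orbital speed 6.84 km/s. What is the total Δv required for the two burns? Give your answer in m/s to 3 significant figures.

From the circular-orbit relation v² = μ/r at r = 8510 km: μ = v²r = (6.84)² × 8510 = 3.98145×10^5 km³/s².
The Hohmann ellipse has a_t = (r₁ + r₂)/2 = 38205 km.
At r₁ the circular-orbit speed is v₁ = √(μ/r₁) = 2.42151 km/s.
On the transfer ellipse at r₁, v² = μ(2/r − 1/a) gives v_a = √[μ(2/r₁ − 1/a_t)] = 1.14285 km/s.
First burn Δv₁ = |v_a − v₁| = 1.2787 km/s.
At r₂, v₂ = √(μ/r₂) = 6.8400 km/s.
Transfer-orbit speed at r₂: v_p = √[μ(2/r₂ − 1/a_t)] = 9.1187 km/s.
Second burn Δv₂ = |v₂ − v_p| = 2.2787 km/s.
Total Δv = Δv₁ + Δv₂ = 3.557 km/s.

Δv = 3560 m/s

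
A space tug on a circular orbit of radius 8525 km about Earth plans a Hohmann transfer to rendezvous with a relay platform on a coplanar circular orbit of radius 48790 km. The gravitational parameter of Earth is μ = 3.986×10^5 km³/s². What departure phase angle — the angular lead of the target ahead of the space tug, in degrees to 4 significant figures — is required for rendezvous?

Semi-major axis of the transfer orbit: a_t = (8525 + 48790)/2 = 28657.5 km.
The half-period of the transfer ellipse is t = π√(a_t³/μ) = 24140 s.
The target's mean motion on its circular orbit is ω₂ = √(μ/r₂³) = 5.8583×10^-5 rad/s.
Angle swept by the target during transfer: ω₂·t = 1.4142 rad = 81.03°.
Arrival is 180° from departure on the ellipse, so φ = 180° − 81.03° = 98.97°.

φ = 98.97°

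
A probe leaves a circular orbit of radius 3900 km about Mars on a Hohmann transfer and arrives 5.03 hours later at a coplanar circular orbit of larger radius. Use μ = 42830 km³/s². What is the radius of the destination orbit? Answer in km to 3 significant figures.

r₂ = 18600 km

Transfer time t = 5.03 hours = 18108 s, and t = π√(a_t³/μ).
So a_t = (μ t²/π²)^(1/3) = (42830 × (18108)² / π²)^(1/3) = 11248 km.
Since a_t = (r₁ + r₂)/2, r₂ = 2a_t − r₁ = 2×11248 − 3900 = 18596 km.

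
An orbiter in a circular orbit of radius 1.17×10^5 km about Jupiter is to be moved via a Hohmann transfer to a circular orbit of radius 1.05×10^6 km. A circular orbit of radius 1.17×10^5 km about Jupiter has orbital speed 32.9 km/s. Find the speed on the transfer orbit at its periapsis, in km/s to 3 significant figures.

From the circular-orbit relation v² = μ/r at r = 1.17×10^5 km: μ = v²r = (32.9)² × 1.17×10^5 = 1.26642×10^8 km³/s².
Transfer-ellipse semi-major axis a_t = (r₁ + r₂)/2 = (1.170×10^5 + 1.050×10^6)/2 = 5.835×10^5 km.
The periapsis of the transfer ellipse is at r = 1.170×10^5 km.
Applying v² = μ(2/r − 1/a_t): v = 44.13 km/s.

v = 44.1 km/s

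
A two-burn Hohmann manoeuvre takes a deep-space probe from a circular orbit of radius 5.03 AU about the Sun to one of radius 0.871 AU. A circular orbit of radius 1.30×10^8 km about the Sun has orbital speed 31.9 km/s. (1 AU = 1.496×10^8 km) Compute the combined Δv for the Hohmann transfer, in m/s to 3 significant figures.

From the circular-orbit relation v² = μ/r at r = 1.30×10^8 km: μ = v²r = (31.9)² × 1.30×10^8 = 1.32289×10^11 km³/s².
In km: r₁ = 5.03 × 1.496×10^8 = 7.52488×10^8 km; r₂ = 0.871 × 1.496×10^8 = 1.303016×10^8 km.
The Hohmann ellipse has a_t = (r₁ + r₂)/2 = 4.413948×10^8 km.
At r₁ the circular-orbit speed is v₁ = √(μ/r₁) = 13.2591 km/s.
Transfer-orbit speed at r₁ (vis-viva equation): v_a = √[μ(2/r₁ − 1/a_t)] = 7.20400 km/s.
First burn Δv₁ = |v_a − v₁| = 6.0551 km/s.
At r₂, v₂ = √(μ/r₂) = 31.8631 km/s.
Transfer-orbit speed at r₂: v_p = √[μ(2/r₂ − 1/a_t)] = 41.6029 km/s.
Second burn Δv₂ = |v₂ − v_p| = 9.7398 km/s.
Δv = Δv₁ + Δv₂ = 6.0551 + 9.7398 = 15.79 km/s.

Δv = 15800 m/s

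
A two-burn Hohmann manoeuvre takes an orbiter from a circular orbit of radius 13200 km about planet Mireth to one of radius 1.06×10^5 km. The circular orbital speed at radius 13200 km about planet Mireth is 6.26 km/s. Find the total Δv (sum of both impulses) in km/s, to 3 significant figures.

From the circular-orbit relation v² = μ/r at r = 13200 km: μ = v²r = (6.26)² × 13200 = 5.17276×10^5 km³/s².
The Hohmann ellipse has a_t = (r₁ + r₂)/2 = 59600 km.
Circular speed at r₁: v₁ = √(μ/r₁) = √(5.17276×10^5/13200) = 6.2600 km/s.
Transfer-orbit speed at r₁ (vis-viva equation): v_p = √[μ(2/r₁ − 1/a_t)] = 8.3484 km/s.
First burn Δv₁ = |v_p − v₁| = 2.0884 km/s.
At r₂, v₂ = √(μ/r₂) = 2.2091 km/s.
Transfer-orbit speed at r₂: v_a = √[μ(2/r₂ − 1/a_t)] = 1.0396 km/s.
Second burn Δv₂ = |v₂ − v_a| = 1.1695 km/s.
Total Δv = Δv₁ + Δv₂ = 3.258 km/s.

Δv = 3.26 km/s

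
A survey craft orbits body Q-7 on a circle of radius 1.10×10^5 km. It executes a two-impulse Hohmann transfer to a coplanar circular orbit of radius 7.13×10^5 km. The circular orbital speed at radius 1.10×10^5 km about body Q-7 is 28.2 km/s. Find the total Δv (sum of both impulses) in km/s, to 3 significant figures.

From the circular-orbit relation v² = μ/r at r = 1.10×10^5 km: μ = v²r = (28.2)² × 1.10×10^5 = 8.74764×10^7 km³/s².
Transfer-ellipse semi-major axis a_t = (r₁ + r₂)/2 = (1.100×10^5 + 7.130×10^5)/2 = 4.115×10^5 km.
At r₁ the circular-orbit speed is v₁ = √(μ/r₁) = 28.20 km/s.
Transfer-orbit speed at r₁ (v² = μ(2/r − 1/a)): v_p = √[μ(2/r₁ − 1/a_t)] = 37.12 km/s.
First burn Δv₁ = |v_p − v₁| = 8.920 km/s.
At r₂, v₂ = √(μ/r₂) = 11.0765 km/s.
Transfer-orbit speed at r₂: v_a = √[μ(2/r₂ − 1/a_t)] = 5.72680 km/s.
Second burn Δv₂ = |v₂ − v_a| = 5.350 km/s.
Total Δv = Δv₁ + Δv₂ = 14.27 km/s.

Δv = 14.3 km/s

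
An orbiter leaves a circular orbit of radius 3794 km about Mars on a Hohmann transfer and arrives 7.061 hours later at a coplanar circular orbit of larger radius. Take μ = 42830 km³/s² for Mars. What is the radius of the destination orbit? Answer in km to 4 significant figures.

r₂ = 24410 km

Transfer time t = 7.061 hours = 25419.6 s, and t = π√(a_t³/μ).
So a_t = (μ t²/π²)^(1/3) = (42830 × (25419.6)² / π²)^(1/3) = 14101 km.
Since a_t = (r₁ + r₂)/2, r₂ = 2a_t − r₁ = 2×14101 − 3794 = 24408 km.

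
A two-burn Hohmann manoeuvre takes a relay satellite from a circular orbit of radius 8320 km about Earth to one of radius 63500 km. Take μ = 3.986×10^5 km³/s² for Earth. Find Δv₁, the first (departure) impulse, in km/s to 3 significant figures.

The Hohmann ellipse has a_t = (r₁ + r₂)/2 = 35910 km.
Circular speed at r = 8320 km: v_c = √(μ/r) = 6.9216 km/s.
Vis-viva on the transfer ellipse at r = 8320 km gives v_t = √[μ(2/r − 1/a_t)] = 9.2042 km/s.
Δv₁ = |v_t − v_c| = |9.2042 − 6.9216| = 2.283 km/s.

Δv₁ = 2.28 km/s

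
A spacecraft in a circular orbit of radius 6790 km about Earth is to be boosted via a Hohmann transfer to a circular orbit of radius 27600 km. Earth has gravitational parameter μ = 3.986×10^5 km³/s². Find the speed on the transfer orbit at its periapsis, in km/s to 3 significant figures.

v = 9.71 km/s

Transfer-ellipse semi-major axis a_t = (r₁ + r₂)/2 = (6790 + 27600)/2 = 17195 km.
At periapsis, r = 6790 km.
Vis-viva: v = √[μ(2/r − 1/a_t)] = √[3.986×10^5 × (2/6790 − 1/17195)] = 9.707 km/s.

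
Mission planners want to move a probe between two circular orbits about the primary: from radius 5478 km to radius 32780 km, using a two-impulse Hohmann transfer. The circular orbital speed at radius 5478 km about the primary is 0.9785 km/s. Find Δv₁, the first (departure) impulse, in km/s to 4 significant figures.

From the circular-orbit relation v² = μ/r at r = 5478 km: μ = v²r = (0.9785)² × 5478 = 5244.98 km³/s².
Transfer-ellipse semi-major axis a_t = (r₁ + r₂)/2 = (5478 + 32780)/2 = 19129 km.
Circular speed at r = 5478 km: v_c = √(μ/r) = 0.97850 km/s.
Transfer-orbit speed at the same r (vis-viva, a = a_t): v_t = √[μ(2/r − 1/a_t)] = 1.2809 km/s.
Δv₁ = |v_t − v_c| = |1.2809 − 0.97850| = 0.3024 km/s.

Δv₁ = 0.3024 km/s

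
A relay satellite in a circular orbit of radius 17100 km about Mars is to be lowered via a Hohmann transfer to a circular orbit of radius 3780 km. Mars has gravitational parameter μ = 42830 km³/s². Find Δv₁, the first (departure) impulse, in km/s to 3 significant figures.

Δv₁ = 0.630 km/s

Semi-major axis of the transfer orbit: a_t = (17100 + 3780)/2 = 10440 km.
On the circular orbit at r = 17100 km, v_c = √(μ/r) = 1.5826 km/s.
Vis-viva on the transfer ellipse at r = 17100 km gives v_t = √[μ(2/r − 1/a_t)] = 0.95230 km/s.
Δv₁ = |v_t − v_c| = |0.95230 − 1.5826| = 0.6303 km/s.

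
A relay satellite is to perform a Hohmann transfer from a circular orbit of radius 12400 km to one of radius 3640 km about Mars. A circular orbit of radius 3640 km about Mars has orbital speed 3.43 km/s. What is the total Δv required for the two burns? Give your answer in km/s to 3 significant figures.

From the circular-orbit relation v² = μ/r at r = 3640 km: μ = v²r = (3.43)² × 3640 = 42824.2 km³/s².
The Hohmann ellipse has a_t = (r₁ + r₂)/2 = 8020 km.
Circular speed at r₁: v₁ = √(μ/r₁) = √(42824.2/12400) = 1.8584 km/s.
Transfer-orbit speed at r₁ (vis-viva equation): v_a = √[μ(2/r₁ − 1/a_t)] = 1.2520 km/s.
First burn Δv₁ = |v_a − v₁| = 0.6064 km/s.
At r₂, v₂ = √(μ/r₂) = 3.430 km/s.
Transfer-orbit speed at r₂: v_p = √[μ(2/r₂ − 1/a_t)] = 4.265 km/s.
Second burn Δv₂ = |v₂ − v_p| = 0.8350 km/s.
Δv = Δv₁ + Δv₂ = 0.6064 + 0.8350 = 1.441 km/s.

Δv = 1.44 km/s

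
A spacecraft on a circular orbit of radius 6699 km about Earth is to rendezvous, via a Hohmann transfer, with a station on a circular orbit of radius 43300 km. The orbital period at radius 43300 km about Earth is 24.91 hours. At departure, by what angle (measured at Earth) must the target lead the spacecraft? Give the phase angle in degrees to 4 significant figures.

φ = 101.0°

From Kepler's third law T² = 4π²r³/μ at r = 43300 km, T = 24.91 hours = 24.91 × 3600 s = 89676 s: μ = 4π²r³/T² = 3.98539×10^5 km³/s².
The Hohmann ellipse has a_t = (r₁ + r₂)/2 = 24999.5 km.
The half-period of the transfer ellipse is t = π√(a_t³/μ) = 19670 s.
The target's mean motion on its circular orbit is ω₂ = √(μ/r₂³) = 7.0065×10^-5 rad/s.
Angle swept by the target during transfer: ω₂·t = 1.3782 rad = 78.97°.
Arrival is 180° from departure on the ellipse, so φ = 180° − 78.97° = 101.0°.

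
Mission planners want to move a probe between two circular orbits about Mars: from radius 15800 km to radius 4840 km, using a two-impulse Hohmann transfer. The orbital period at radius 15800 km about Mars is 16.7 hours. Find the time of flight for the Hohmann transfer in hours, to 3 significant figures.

From Kepler's third law T² = 4π²r³/μ at r = 15800 km, T = 16.7 hours = 16.7 × 3600 s = 60120 s: μ = 4π²r³/T² = 43081.7 km³/s².
Transfer-ellipse semi-major axis a_t = (r₁ + r₂)/2 = (15800 + 4840)/2 = 10320 km.
Transfer time t = π√(a_t³/μ) = π√((10320)³ / 43081.7) = 15870 s.
Converting: 15870 s ÷ 3600 s/hour = 4.41 hours.

t = 4.41 hours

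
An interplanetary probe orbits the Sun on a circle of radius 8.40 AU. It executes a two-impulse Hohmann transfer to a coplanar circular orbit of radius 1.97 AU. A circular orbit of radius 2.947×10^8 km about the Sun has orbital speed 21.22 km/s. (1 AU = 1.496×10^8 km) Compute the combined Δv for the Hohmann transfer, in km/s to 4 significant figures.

From the circular-orbit relation v² = μ/r at r = 2.947×10^8 km: μ = v²r = (21.22)² × 2.947×10^8 = 1.32700×10^11 km³/s².
In km: r₁ = 8.40 × 1.496×10^8 = 1.25664×10^9 km; r₂ = 1.97 × 1.496×10^8 = 2.94712×10^8 km.
The Hohmann ellipse has a_t = (r₁ + r₂)/2 = 7.75676×10^8 km.
Circular speed at r₁: v₁ = √(μ/r₁) = √(1.32700×10^11/1.25664×10^9) = 10.276 km/s.
Transfer-orbit speed at r₁ (vis-viva): v_a = √[μ(2/r₁ − 1/a_t)] = 6.3342 km/s.
First burn Δv₁ = |v_a − v₁| = 3.942 km/s.
At r₂, v₂ = √(μ/r₂) = 21.220 km/s.
Transfer-orbit speed at r₂: v_p = √[μ(2/r₂ − 1/a_t)] = 27.009 km/s.
Second burn Δv₂ = |v₂ − v_p| = 5.789 km/s.
Δv = Δv₁ + Δv₂ = 3.942 + 5.789 = 9.731 km/s.

Δv = 9.731 km/s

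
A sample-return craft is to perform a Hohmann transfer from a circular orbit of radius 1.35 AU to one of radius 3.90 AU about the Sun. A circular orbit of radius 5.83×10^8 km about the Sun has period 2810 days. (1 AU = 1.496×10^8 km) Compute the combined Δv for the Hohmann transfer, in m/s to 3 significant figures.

Δv = 9880 m/s

From Kepler's third law T² = 4π²r³/μ at r = 5.83×10^8 km, T = 2810 days = 2810 × 86400 s = 2.42784×10^8 s: μ = 4π²r³/T² = 1.32717×10^11 km³/s².
In km: r₁ = 1.35 × 1.496×10^8 = 2.0196×10^8 km; r₂ = 3.90 × 1.496×10^8 = 5.8344×10^8 km.
The Hohmann ellipse has a_t = (r₁ + r₂)/2 = 3.927×10^8 km.
Circular speed at r₁: v₁ = √(μ/r₁) = √(1.32717×10^11/2.0196×10^8) = 25.6348 km/s.
On the transfer ellipse at r₁, vis-viva gives v_p = √[μ(2/r₁ − 1/a_t)] = 31.2462 km/s.
First burn Δv₁ = |v_p − v₁| = 5.6114 km/s.
Circular speed at r₂: v₂ = √(μ/r₂) = 15.0822 km/s.
Transfer-orbit speed at r₂: v_a = √[μ(2/r₂ − 1/a_t)] = 10.8160 km/s.
Second burn Δv₂ = |v₂ − v_a| = 4.2662 km/s.
Δv = Δv₁ + Δv₂ = 5.6114 + 4.2662 = 9.878 km/s.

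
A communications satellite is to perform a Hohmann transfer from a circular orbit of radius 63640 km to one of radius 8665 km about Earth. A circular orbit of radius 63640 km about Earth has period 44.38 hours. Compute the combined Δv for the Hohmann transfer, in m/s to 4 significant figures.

From Kepler's third law T² = 4π²r³/μ at r = 63640 km, T = 44.38 hours = 44.38 × 3600 s = 1.59768×10^5 s: μ = 4π²r³/T² = 3.98631×10^5 km³/s².
The Hohmann ellipse has a_t = (r₁ + r₂)/2 = 36152.5 km.
Circular speed at r₁: v₁ = √(μ/r₁) = √(3.98631×10^5/63640) = 2.5028 km/s.
On the transfer ellipse at r₁, v² = μ(2/r − 1/a) gives v_a = √[μ(2/r₁ − 1/a_t)] = 1.2253 km/s.
First burn Δv₁ = |v_a − v₁| = 1.2775 km/s.
At r₂, v₂ = √(μ/r₂) = 6.7827 km/s.
Transfer-orbit speed at r₂: v_p = √[μ(2/r₂ − 1/a_t)] = 8.9991 km/s.
Second burn Δv₂ = |v₂ − v_p| = 2.2164 km/s.
Δv = Δv₁ + Δv₂ = 1.2775 + 2.2164 = 3.494 km/s.

Δv = 3494 m/s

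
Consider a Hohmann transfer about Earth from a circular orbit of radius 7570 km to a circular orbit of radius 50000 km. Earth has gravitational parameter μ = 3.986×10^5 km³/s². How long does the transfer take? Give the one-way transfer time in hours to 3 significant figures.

t = 6.75 hours

The Hohmann ellipse has a_t = (r₁ + r₂)/2 = 28785 km.
Half the transfer-orbit period gives t = π√(a_t³/μ) = 24300 s.
Converting: 24300 s ÷ 3600 s/hour = 6.75 hours.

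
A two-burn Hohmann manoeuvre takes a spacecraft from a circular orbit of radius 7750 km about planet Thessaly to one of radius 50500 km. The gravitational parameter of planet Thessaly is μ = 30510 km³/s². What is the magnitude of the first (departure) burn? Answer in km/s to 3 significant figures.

Semi-major axis of the transfer orbit: a_t = (7750 + 50500)/2 = 29125 km.
On the circular orbit at r = 7750 km, v_c = √(μ/r) = 1.98413 km/s.
Vis-viva on the transfer ellipse at r = 7750 km gives v_t = √[μ(2/r − 1/a_t)] = 2.61266 km/s.
Δv₁ = |v_t − v_c| = |2.61266 − 1.98413| = 0.6285 km/s.

Δv₁ = 0.629 km/s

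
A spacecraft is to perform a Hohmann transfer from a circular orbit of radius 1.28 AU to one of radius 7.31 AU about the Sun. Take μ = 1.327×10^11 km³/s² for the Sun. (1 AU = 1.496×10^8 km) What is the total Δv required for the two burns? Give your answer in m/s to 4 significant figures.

In km: r₁ = 1.28 × 1.496×10^8 = 1.91488×10^8 km; r₂ = 7.31 × 1.496×10^8 = 1.093576×10^9 km.
Transfer-ellipse semi-major axis a_t = (r₁ + r₂)/2 = (1.91488×10^8 + 1.093576×10^9)/2 = 6.42532×10^8 km.
At r₁ the circular-orbit speed is v₁ = √(μ/r₁) = 26.324776 km/s.
Transfer-orbit speed at r₁ (v² = μ(2/r − 1/a)): v_p = √[μ(2/r₁ − 1/a_t)] = 34.343281 km/s.
First burn Δv₁ = |v_p − v₁| = 8.019 km/s.
At r₂, v₂ = √(μ/r₂) = 11.016 km/s.
Transfer-orbit speed at r₂: v_a = √[μ(2/r₂ − 1/a_t)] = 6.0136 km/s.
Second burn Δv₂ = |v₂ − v_a| = 5.002 km/s.
Δv = Δv₁ + Δv₂ = 8.019 + 5.002 = 13.02 km/s.

Δv = 13020 m/s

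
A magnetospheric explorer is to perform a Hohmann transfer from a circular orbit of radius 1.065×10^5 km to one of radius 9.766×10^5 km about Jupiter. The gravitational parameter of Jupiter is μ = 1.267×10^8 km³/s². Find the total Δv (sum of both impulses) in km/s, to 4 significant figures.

Δv = 18.17 km/s

The Hohmann ellipse has a_t = (r₁ + r₂)/2 = 5.4155×10^5 km.
Circular speed at r₁: v₁ = √(μ/r₁) = √(1.267×10^8/1.065×10^5) = 34.49 km/s.
On the transfer ellipse at r₁, v² = μ(2/r − 1/a) gives v_p = √[μ(2/r₁ − 1/a_t)] = 46.32 km/s.
First burn Δv₁ = |v_p − v₁| = 11.83 km/s.
At r₂, v₂ = √(μ/r₂) = 11.39 km/s.
Transfer-orbit speed at r₂: v_a = √[μ(2/r₂ − 1/a_t)] = 5.051 km/s.
Second burn Δv₂ = |v₂ − v_a| = 6.339 km/s.
Δv = Δv₁ + Δv₂ = 11.83 + 6.339 = 18.17 km/s.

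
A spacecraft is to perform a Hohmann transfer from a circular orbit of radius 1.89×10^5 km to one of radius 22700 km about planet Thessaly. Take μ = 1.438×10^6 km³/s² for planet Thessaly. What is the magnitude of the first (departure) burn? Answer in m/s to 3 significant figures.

Semi-major axis of the transfer orbit: a_t = (1.890×10^5 + 22700)/2 = 1.0585×10^5 km.
On the circular orbit at r = 1.890×10^5 km, v_c = √(μ/r) = 2.758 km/s.
Transfer-orbit speed at the same r (vis-viva, a = a_t): v_t = √[μ(2/r − 1/a_t)] = 1.277 km/s.
Δv₁ = |v_t − v_c| = |1.277 − 2.758| = 1.481 km/s.

Δv₁ = 1480 m/s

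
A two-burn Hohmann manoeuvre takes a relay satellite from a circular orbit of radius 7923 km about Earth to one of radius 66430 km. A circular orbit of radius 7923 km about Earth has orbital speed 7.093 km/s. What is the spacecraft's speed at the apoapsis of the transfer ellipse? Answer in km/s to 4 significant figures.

From the circular-orbit relation v² = μ/r at r = 7923 km: μ = v²r = (7.093)² × 7923 = 3.98611×10^5 km³/s².
Semi-major axis of the transfer orbit: a_t = (7923 + 66430)/2 = 37176.5 km.
The apoapsis of the transfer ellipse is at r = 66430 km.
Vis-viva: v = √[μ(2/r − 1/a_t)] = √[3.98611×10^5 × (2/66430 − 1/37176.5)] = 1.131 km/s.

v = 1.131 km/s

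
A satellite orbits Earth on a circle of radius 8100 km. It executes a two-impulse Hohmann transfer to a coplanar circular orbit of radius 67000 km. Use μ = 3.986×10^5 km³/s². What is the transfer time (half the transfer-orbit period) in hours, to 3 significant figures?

Semi-major axis of the transfer orbit: a_t = (8100 + 67000)/2 = 37550 km.
Transfer time t = π√(a_t³/μ) = π√((37550)³ / 3.986×10^5) = 36210 s.
Converting: 36210 s ÷ 3600 s/hour = 10.1 hours.

t = 10.1 hours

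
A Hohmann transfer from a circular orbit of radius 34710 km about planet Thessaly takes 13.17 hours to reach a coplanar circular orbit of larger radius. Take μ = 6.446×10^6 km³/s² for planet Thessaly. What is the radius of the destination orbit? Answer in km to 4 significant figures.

Transfer time t = 13.17 hours = 47412 s, and t = π√(a_t³/μ).
So a_t = (μ t²/π²)^(1/3) = (6.446×10^6 × (47412)² / π²)^(1/3) = 1.1366×10^5 km.
Since a_t = (r₁ + r₂)/2, r₂ = 2a_t − r₁ = 2×1.1366×10^5 − 34710 = 1.9261×10^5 km.

r₂ = 1.926×10^5 km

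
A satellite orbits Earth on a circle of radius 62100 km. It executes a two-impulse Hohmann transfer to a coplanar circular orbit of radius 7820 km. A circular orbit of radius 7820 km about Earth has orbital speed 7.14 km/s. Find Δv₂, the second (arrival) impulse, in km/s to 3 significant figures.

Δv₂ = 2.38 km/s

From the circular-orbit relation v² = μ/r at r = 7820 km: μ = v²r = (7.14)² × 7820 = 3.98660×10^5 km³/s².
Semi-major axis of the transfer orbit: a_t = (62100 + 7820)/2 = 34960 km.
On the circular orbit at r = 7820 km, v_c = √(μ/r) = 7.140 km/s.
Vis-viva on the transfer ellipse at r = 7820 km gives v_t = √[μ(2/r − 1/a_t)] = 9.516 km/s.
Δv₂ = |v_t − v_c| = |9.516 − 7.140| = 2.376 km/s.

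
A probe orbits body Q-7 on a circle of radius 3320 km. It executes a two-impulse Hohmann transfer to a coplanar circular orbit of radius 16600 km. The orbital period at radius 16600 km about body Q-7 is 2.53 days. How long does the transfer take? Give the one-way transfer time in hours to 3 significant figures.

From Kepler's third law T² = 4π²r³/μ at r = 16600 km, T = 2.53 days = 2.53 × 86400 s = 2.18592×10^5 s: μ = 4π²r³/T² = 3779.34 km³/s².
Semi-major axis of the transfer orbit: a_t = (3320 + 16600)/2 = 9960 km.
Half the transfer-orbit period gives t = π√(a_t³/μ) = 50800 s.
Converting: 50800 s ÷ 3600 s/hour = 14.1 hours.

t = 14.1 hours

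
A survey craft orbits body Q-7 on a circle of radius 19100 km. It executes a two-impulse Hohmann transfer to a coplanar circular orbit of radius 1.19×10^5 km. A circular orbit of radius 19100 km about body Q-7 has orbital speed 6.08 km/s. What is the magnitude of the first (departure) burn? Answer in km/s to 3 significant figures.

Δv₁ = 1.90 km/s

From the circular-orbit relation v² = μ/r at r = 19100 km: μ = v²r = (6.08)² × 19100 = 7.06058×10^5 km³/s².
The Hohmann ellipse has a_t = (r₁ + r₂)/2 = 69050 km.
Circular speed at r = 19100 km: v_c = √(μ/r) = 6.080 km/s.
Transfer-orbit speed at the same r (vis-viva, a = a_t): v_t = √[μ(2/r − 1/a_t)] = 7.982 km/s.
Δv₁ = |v_t − v_c| = |7.982 − 6.080| = 1.902 km/s.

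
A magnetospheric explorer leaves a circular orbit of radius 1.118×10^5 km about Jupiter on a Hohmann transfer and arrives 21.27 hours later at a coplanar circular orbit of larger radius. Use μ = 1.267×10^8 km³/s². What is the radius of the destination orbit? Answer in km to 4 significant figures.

r₂ = 7.326×10^5 km

Transfer time t = 21.27 hours = 76572 s, and t = π√(a_t³/μ).
So a_t = (μ t²/π²)^(1/3) = (1.267×10^8 × (76572)² / π²)^(1/3) = 4.2222×10^5 km.
Since a_t = (r₁ + r₂)/2, r₂ = 2a_t − r₁ = 2×4.2222×10^5 − 1.118×10^5 = 7.3264×10^5 km.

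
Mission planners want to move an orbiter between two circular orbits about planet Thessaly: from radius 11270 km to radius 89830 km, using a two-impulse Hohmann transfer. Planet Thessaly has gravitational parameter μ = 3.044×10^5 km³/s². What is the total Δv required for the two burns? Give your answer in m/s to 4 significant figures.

Δv = 2703 m/s

Transfer-ellipse semi-major axis a_t = (r₁ + r₂)/2 = (11270 + 89830)/2 = 50550 km.
Circular speed at r₁: v₁ = √(μ/r₁) = √(3.044×10^5/11270) = 5.197 km/s.
Transfer-orbit speed at r₁ (vis-viva equation): v_p = √[μ(2/r₁ − 1/a_t)] = 6.928 km/s.
First burn Δv₁ = |v_p − v₁| = 1.731 km/s.
At r₂, v₂ = √(μ/r₂) = 1.8408 km/s.
Transfer-orbit speed at r₂: v_a = √[μ(2/r₂ − 1/a_t)] = 0.86919 km/s.
Second burn Δv₂ = |v₂ − v_a| = 0.9716 km/s.
Total Δv = Δv₁ + Δv₂ = 2.703 km/s.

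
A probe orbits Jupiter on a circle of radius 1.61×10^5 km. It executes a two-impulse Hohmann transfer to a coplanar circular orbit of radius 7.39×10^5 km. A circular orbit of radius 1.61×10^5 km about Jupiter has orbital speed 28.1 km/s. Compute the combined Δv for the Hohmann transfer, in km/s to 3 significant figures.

From the circular-orbit relation v² = μ/r at r = 1.61×10^5 km: μ = v²r = (28.1)² × 1.61×10^5 = 1.27127×10^8 km³/s².
Semi-major axis of the transfer orbit: a_t = (1.610×10^5 + 7.390×10^5)/2 = 4.500×10^5 km.
Circular speed at r₁: v₁ = √(μ/r₁) = √(1.27127×10^8/1.610×10^5) = 28.10 km/s.
On the transfer ellipse at r₁, v² = μ(2/r − 1/a) gives v_p = √[μ(2/r₁ − 1/a_t)] = 36.01 km/s.
First burn Δv₁ = |v_p − v₁| = 7.910 km/s.
At r₂, v₂ = √(μ/r₂) = 13.116 km/s.
Transfer-orbit speed at r₂: v_a = √[μ(2/r₂ − 1/a_t)] = 7.8452 km/s.
Second burn Δv₂ = |v₂ − v_a| = 5.271 km/s.
Total Δv = Δv₁ + Δv₂ = 13.18 km/s.

Δv = 13.2 km/s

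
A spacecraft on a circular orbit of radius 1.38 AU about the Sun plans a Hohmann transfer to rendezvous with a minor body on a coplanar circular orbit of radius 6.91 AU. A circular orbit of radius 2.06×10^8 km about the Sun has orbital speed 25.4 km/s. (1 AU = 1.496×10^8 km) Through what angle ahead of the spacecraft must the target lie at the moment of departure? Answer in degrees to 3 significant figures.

From the circular-orbit relation v² = μ/r at r = 2.06×10^8 km: μ = v²r = (25.4)² × 2.06×10^8 = 1.32903×10^11 km³/s².
In km: r₁ = 1.38 × 1.496×10^8 = 2.06448×10^8 km; r₂ = 6.91 × 1.496×10^8 = 1.033736×10^9 km.
The Hohmann ellipse has a_t = (r₁ + r₂)/2 = 6.20092×10^8 km.
The half-period of the transfer ellipse is t = π√(a_t³/μ) = 1.3307×10^8 s.
Target angular speed ω₂ = √(μ/r₂³) = 1.0969×10^-8 rad/s.
Angle swept by the target during transfer: ω₂·t = 1.4596 rad = 83.63°.
Arrival is 180° from departure on the ellipse, so φ = 180° − 83.63° = 96.4°.

φ = 96.4°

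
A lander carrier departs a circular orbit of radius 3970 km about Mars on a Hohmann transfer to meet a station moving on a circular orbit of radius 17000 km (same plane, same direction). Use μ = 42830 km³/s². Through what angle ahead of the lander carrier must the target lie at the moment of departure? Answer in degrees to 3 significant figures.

The Hohmann ellipse has a_t = (r₁ + r₂)/2 = 10485 km.
The half-period of the transfer ellipse is t = π√(a_t³/μ) = 16298 s.
The target's mean motion on its circular orbit is ω₂ = √(μ/r₂³) = 9.3369×10^-5 rad/s.
Angle swept by the target during transfer: ω₂·t = 1.5217 rad = 87.19°.
The lander carrier traverses 180° on the transfer ellipse, so the target must lead by 180° − 87.19° = 92.8°.

φ = 92.8°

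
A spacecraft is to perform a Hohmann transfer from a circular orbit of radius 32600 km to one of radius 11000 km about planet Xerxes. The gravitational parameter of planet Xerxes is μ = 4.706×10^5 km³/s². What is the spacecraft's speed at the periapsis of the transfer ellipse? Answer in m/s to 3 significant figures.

The Hohmann ellipse has a_t = (r₁ + r₂)/2 = 21800 km.
The periapsis of the transfer ellipse is at r = 11000 km.
Applying v² = μ(2/r − 1/a_t): v = 7.999 km/s.

v = 8000 m/s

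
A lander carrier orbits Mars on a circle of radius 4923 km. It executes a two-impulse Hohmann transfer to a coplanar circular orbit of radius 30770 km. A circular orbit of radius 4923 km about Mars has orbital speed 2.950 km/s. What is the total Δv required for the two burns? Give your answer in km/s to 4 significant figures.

Δv = 1.484 km/s

From the circular-orbit relation v² = μ/r at r = 4923 km: μ = v²r = (2.950)² × 4923 = 42842.4 km³/s².
Semi-major axis of the transfer orbit: a_t = (4923 + 30770)/2 = 17846.5 km.
Circular speed at r₁: v₁ = √(μ/r₁) = √(42842.4/4923) = 2.9500 km/s.
On the transfer ellipse at r₁, v² = μ(2/r − 1/a) gives v_p = √[μ(2/r₁ − 1/a_t)] = 3.8736 km/s.
First burn Δv₁ = |v_p − v₁| = 0.9236 km/s.
At r₂, v₂ = √(μ/r₂) = 1.17998 km/s.
Transfer-orbit speed at r₂: v_a = √[μ(2/r₂ − 1/a_t)] = 0.619743 km/s.
Second burn Δv₂ = |v₂ − v_a| = 0.5602 km/s.
Δv = Δv₁ + Δv₂ = 0.9236 + 0.5602 = 1.484 km/s.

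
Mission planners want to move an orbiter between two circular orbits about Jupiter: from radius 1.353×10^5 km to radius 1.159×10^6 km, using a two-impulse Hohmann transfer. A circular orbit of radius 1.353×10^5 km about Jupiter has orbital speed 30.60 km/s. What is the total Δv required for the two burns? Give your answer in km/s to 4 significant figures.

From the circular-orbit relation v² = μ/r at r = 1.353×10^5 km: μ = v²r = (30.60)² × 1.353×10^5 = 1.26690×10^8 km³/s².
The Hohmann ellipse has a_t = (r₁ + r₂)/2 = 6.4715×10^5 km.
At r₁ the circular-orbit speed is v₁ = √(μ/r₁) = 30.600 km/s.
Transfer-orbit speed at r₁ (vis-viva): v_p = √[μ(2/r₁ − 1/a_t)] = 40.951 km/s.
First burn Δv₁ = |v_p − v₁| = 10.351 km/s.
Circular speed at r₂: v₂ = √(μ/r₂) = 10.4551 km/s.
Transfer-orbit speed at r₂: v_a = √[μ(2/r₂ − 1/a_t)] = 4.78052 km/s.
Second burn Δv₂ = |v₂ − v_a| = 5.6746 km/s.
Total Δv = Δv₁ + Δv₂ = 16.03 km/s.

Δv = 16.03 km/s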